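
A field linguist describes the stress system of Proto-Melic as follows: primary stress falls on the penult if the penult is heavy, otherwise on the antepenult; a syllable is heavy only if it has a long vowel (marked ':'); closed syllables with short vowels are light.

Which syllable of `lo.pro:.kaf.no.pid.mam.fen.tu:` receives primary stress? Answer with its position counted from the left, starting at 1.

Weights: 6 mam L, 7 fen L, 8 tu: H.
The penult (syllable 7, fen) is light, so stress falls on the antepenult (syllable 6, mam).
Primary stress: syllable 6 → lo.pro:.kaf.no.pid.ˈmam.fen.tu:.

6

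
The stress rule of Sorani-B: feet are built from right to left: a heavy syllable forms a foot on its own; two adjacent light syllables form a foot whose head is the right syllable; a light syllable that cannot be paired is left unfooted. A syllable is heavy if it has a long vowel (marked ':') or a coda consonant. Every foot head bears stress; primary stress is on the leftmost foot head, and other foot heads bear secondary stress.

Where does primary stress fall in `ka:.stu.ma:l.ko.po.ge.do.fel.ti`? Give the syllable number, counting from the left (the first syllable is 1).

Weights: 1 ka: H, 2 stu L, 3 ma:l H, 4 ko L, 5 po L, 6 ge L, 7 do L, 8 fel H, 9 ti L.
Parse right to left (heavy = foot alone; LL = one foot; stranded L unfooted): (ˈka:) stu (ˈma:l) (ko.ˈpo) (ge.ˈdo) (ˈfel) ti.
Foot heads: 1, 3, 5, 7, 8.
Primary stress on the leftmost head = syllable 1.
Primary stress: syllable 1 → ˈka:.stu.ma:l.ko.po.ge.do.fel.ti.

1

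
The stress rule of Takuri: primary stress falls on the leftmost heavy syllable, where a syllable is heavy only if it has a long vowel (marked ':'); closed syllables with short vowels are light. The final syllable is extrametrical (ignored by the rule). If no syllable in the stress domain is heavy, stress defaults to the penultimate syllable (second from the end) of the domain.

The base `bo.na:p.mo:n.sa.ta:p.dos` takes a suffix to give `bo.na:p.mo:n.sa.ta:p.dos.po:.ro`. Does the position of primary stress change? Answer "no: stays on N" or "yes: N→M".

no: stays on 2

Base `bo.na:p.mo:n.sa.ta:p.dos` (6 syllables):
  The final syllable (6, dos) is extrametrical; the stress domain is syllables 1–5.
  Weights: 1 bo L, 2 na:p H, 3 mo:n H, 4 sa L, 5 ta:p H.
  Heavy syllables in the domain: 2, 3, 5. The leftmost is syllable 2 (na:p).
  → primary stress on syllable 2.
Suffixed `bo.na:p.mo:n.sa.ta:p.dos.po:.ro` (8 syllables):
  The final syllable (8, ro) is extrametrical; the stress domain is syllables 1–7.
  Weights: 1 bo L, 2 na:p H, 3 mo:n H, 4 sa L, 5 ta:p H, 6 dos L, 7 po: H.
  Heavy syllables in the domain: 2, 3, 5, 7. The leftmost is syllable 2 (na:p).
  → primary stress on syllable 2.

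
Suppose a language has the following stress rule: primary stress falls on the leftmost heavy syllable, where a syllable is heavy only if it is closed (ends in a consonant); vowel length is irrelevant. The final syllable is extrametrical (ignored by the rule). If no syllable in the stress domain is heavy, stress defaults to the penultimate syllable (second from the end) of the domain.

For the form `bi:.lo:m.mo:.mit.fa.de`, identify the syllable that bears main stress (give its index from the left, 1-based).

The final syllable (6, de) is extrametrical; the stress domain is syllables 1–5.
Weights: 1 bi: L, 2 lo:m H, 3 mo: L, 4 mit H, 5 fa L.
Heavy syllables in the domain: 2, 4. The leftmost is syllable 2 (lo:m).
Primary stress: syllable 2 → bi:.ˈlo:m.mo:.mit.fa.de.

2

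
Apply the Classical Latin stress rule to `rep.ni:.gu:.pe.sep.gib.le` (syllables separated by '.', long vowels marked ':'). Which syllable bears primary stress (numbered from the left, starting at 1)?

6

Classical Latin: stress the penult if heavy (long vowel or closed), else the antepenult.
Weights: 5 sep H, 6 gib H, 7 le L.
The penult (syllable 6, gib) is heavy, so it takes stress.
Stress on syllable 6: rep.ni:.gu:.pe.sep.ˈgib.le.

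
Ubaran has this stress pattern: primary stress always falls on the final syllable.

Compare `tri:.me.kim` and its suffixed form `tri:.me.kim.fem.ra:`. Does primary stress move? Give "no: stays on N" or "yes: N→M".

Base `tri:.me.kim` (3 syllables):
  The word has 3 syllables; the final syllable is syllable 3 (kim).
  → primary stress on syllable 3.
Suffixed `tri:.me.kim.fem.ra:` (5 syllables):
  The word has 5 syllables; the final syllable is syllable 5 (ra:).
  → primary stress on syllable 5.

yes: 3→5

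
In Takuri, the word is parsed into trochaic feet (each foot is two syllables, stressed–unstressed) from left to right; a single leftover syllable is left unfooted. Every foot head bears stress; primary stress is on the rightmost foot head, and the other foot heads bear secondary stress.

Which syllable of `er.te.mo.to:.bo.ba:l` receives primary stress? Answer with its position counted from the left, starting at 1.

Parse left to right into trochaic (ˈσσ) feet: (ˈer.te) (ˈmo.to:) (ˈbo.ba:l).
Foot heads (stressed positions): 1, 3, 5.
End Rule Rightmost: primary stress on the rightmost head = syllable 5.
Primary stress: syllable 5 → er.te.mo.to:.ˈbo.ba:l.

5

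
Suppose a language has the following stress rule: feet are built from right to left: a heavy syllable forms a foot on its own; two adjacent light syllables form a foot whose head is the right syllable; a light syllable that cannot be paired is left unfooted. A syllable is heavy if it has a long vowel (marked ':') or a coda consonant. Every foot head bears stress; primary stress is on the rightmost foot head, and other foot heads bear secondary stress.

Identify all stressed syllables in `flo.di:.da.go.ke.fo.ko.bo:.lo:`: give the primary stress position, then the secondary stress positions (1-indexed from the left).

primary 9, secondary 2, 5, 7, 8

Weights: 1 flo L, 2 di: H, 3 da L, 4 go L, 5 ke L, 6 fo L, 7 ko L, 8 bo: H, 9 lo: H.
Parse right to left (heavy = foot alone; LL = one foot; stranded L unfooted): flo (ˈdi:) da (go.ˈke) (fo.ˈko) (ˈbo:) (ˈlo:).
Foot heads: 2, 5, 7, 8, 9.
Primary stress on the rightmost head = syllable 9.
Secondary stress on 2, 5, 7, 8: flo.ˌdi:.da.go.ˌke.fo.ˌko.ˌbo:.ˈlo:.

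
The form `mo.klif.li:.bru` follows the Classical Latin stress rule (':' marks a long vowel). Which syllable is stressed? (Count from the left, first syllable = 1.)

Classical Latin: stress the penult if heavy (long vowel or closed), else the antepenult.
Weights: 2 klif H, 3 li: H, 4 bru L.
The penult (syllable 3, li:) is heavy, so it takes stress.
Stress on syllable 3: mo.klif.ˈli:.bru.

3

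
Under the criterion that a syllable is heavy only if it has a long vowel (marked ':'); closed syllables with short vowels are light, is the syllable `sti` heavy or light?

light

`sti`: short vowel, open (no coda). Short vowel → light.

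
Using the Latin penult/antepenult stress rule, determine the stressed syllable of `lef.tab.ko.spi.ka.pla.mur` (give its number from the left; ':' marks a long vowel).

5

Classical Latin: stress the penult if heavy (long vowel or closed), else the antepenult.
Weights: 5 ka L, 6 pla L, 7 mur H.
The penult (syllable 6, pla) is light, so stress falls on the antepenult (syllable 5, ka).
Stress on syllable 5: lef.tab.ko.spi.ˈka.pla.mur.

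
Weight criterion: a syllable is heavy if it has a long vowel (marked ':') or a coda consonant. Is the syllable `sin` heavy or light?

heavy

`sin`: short vowel, closed (coda /n/). Closed → heavy.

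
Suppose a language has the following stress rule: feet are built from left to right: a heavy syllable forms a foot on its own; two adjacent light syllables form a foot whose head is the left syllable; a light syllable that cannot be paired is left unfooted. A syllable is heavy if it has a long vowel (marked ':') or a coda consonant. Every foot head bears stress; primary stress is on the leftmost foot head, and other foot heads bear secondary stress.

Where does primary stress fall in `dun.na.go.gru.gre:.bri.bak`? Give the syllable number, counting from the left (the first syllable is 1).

1

Weights: 1 dun H, 2 na L, 3 go L, 4 gru L, 5 gre: H, 6 bri L, 7 bak H.
Parse left to right (heavy = foot alone; LL = one foot; stranded L unfooted): (ˈdun) (ˈna.go) gru (ˈgre:) bri (ˈbak).
Foot heads: 1, 2, 5, 7.
Primary stress on the leftmost head = syllable 1.
Primary stress: syllable 1 → ˈdun.na.go.gru.gre:.bri.bak.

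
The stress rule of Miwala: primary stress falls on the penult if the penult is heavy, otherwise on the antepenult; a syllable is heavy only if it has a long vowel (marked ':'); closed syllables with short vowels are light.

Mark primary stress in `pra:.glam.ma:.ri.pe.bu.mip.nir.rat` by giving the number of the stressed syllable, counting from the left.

Weights: 7 mip L, 8 nir L, 9 rat L.
The penult (syllable 8, nir) is light, so stress falls on the antepenult (syllable 7, mip).
Primary stress: syllable 7 → pra:.glam.ma:.ri.pe.bu.ˈmip.nir.rat.

7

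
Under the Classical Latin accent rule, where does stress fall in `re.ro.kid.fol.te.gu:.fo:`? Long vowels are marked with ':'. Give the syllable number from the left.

6

Classical Latin: stress the penult if heavy (long vowel or closed), else the antepenult.
Weights: 5 te L, 6 gu: H, 7 fo: H.
The penult (syllable 6, gu:) is heavy, so it takes stress.
Stress on syllable 6: re.ro.kid.fol.te.ˈgu:.fo:.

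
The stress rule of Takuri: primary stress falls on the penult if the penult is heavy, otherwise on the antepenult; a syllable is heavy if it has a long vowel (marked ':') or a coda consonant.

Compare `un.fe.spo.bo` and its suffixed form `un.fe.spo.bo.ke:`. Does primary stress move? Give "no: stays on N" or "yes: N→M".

yes: 2→3

Base `un.fe.spo.bo` (4 syllables):
  Weights: 2 fe L, 3 spo L, 4 bo L.
  The penult (syllable 3, spo) is light, so stress falls on the antepenult (syllable 2, fe).
  → primary stress on syllable 2.
Suffixed `un.fe.spo.bo.ke:` (5 syllables):
  Weights: 3 spo L, 4 bo L, 5 ke: H.
  The penult (syllable 4, bo) is light, so stress falls on the antepenult (syllable 3, spo).
  → primary stress on syllable 3.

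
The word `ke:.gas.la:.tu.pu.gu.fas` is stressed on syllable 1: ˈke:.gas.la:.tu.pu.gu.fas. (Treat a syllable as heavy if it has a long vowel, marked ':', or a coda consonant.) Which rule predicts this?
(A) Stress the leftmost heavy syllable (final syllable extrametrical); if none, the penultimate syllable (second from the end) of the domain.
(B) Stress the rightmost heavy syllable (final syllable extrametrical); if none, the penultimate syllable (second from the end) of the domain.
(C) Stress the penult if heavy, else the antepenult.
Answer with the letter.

A

Rule A → syllable 1 ✓.
Rule B → syllable 3 (observed: 1).
Rule C → syllable 5 (observed: 1).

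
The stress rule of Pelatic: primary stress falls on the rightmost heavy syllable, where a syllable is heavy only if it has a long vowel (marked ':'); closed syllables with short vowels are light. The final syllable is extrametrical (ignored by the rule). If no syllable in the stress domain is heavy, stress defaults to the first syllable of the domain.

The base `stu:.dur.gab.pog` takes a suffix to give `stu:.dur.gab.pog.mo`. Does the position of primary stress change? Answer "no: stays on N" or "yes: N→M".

no: stays on 1

Base `stu:.dur.gab.pog` (4 syllables):
  The final syllable (4, pog) is extrametrical; the stress domain is syllables 1–3.
  Weights: 1 stu: H, 2 dur L, 3 gab L.
  Heavy syllables in the domain: 1. The rightmost is syllable 1 (stu:).
  → primary stress on syllable 1.
Suffixed `stu:.dur.gab.pog.mo` (5 syllables):
  The final syllable (5, mo) is extrametrical; the stress domain is syllables 1–4.
  Weights: 1 stu: H, 2 dur L, 3 gab L, 4 pog L.
  Heavy syllables in the domain: 1. The rightmost is syllable 1 (stu:).
  → primary stress on syllable 1.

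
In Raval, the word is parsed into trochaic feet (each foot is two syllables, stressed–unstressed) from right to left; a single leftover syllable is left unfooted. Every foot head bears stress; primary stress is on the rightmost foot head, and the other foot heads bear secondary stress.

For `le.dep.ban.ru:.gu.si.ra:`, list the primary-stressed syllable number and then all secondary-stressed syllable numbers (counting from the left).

Parse right to left into trochaic (ˈσσ) feet: le (ˈdep.ban) (ˈru:.gu) (ˈsi.ra:). Syllable 1 is left unfooted.
Foot heads (stressed positions): 2, 4, 6.
End Rule Rightmost: primary stress on the rightmost head = syllable 6.
Secondary stress on 2, 4: le.ˌdep.ban.ˌru:.gu.ˈsi.ra:.

primary 6, secondary 2, 4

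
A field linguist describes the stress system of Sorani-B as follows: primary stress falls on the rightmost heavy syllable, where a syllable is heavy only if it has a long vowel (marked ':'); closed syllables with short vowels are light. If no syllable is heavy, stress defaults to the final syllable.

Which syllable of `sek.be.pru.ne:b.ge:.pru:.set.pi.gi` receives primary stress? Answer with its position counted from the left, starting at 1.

6

Weights: 1 sek L, 2 be L, 3 pru L, 4 ne:b H, 5 ge: H, 6 pru: H, 7 set L, 8 pi L, 9 gi L.
Heavy syllables in the domain: 4, 5, 6. The rightmost is syllable 6 (pru:).
Primary stress: syllable 6 → sek.be.pru.ne:b.ge:.ˈpru:.set.pi.gi.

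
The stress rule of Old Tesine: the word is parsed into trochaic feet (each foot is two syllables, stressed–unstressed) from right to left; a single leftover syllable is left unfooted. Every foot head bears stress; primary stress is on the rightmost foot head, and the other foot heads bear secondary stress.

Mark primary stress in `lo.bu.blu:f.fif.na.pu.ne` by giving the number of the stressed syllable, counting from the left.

6

Parse right to left into trochaic (ˈσσ) feet: lo (ˈbu.blu:f) (ˈfif.na) (ˈpu.ne). Syllable 1 is left unfooted.
Foot heads (stressed positions): 2, 4, 6.
End Rule Rightmost: primary stress on the rightmost head = syllable 6.
Primary stress: syllable 6 → lo.bu.blu:f.fif.na.ˈpu.ne.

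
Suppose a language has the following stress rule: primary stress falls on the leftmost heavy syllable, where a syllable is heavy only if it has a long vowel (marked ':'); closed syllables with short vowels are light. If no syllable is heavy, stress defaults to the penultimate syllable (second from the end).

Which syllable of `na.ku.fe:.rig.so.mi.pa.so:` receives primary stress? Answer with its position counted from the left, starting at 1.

Weights: 1 na L, 2 ku L, 3 fe: H, 4 rig L, 5 so L, 6 mi L, 7 pa L, 8 so: H.
Heavy syllables in the domain: 3, 8. The leftmost is syllable 3 (fe:).
Primary stress: syllable 3 → na.ku.ˈfe:.rig.so.mi.pa.so:.

3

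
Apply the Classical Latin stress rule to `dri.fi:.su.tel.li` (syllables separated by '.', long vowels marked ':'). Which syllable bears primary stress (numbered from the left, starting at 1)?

Classical Latin: stress the penult if heavy (long vowel or closed), else the antepenult.
Weights: 3 su L, 4 tel H, 5 li L.
The penult (syllable 4, tel) is heavy, so it takes stress.
Stress on syllable 4: dri.fi:.su.ˈtel.li.

4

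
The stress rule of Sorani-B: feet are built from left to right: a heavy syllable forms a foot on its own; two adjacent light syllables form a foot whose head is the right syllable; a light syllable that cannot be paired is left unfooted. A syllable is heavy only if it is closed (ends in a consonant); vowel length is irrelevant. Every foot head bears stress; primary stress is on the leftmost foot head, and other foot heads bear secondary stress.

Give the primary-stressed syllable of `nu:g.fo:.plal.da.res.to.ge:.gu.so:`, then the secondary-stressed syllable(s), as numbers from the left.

Weights: 1 nu:g H, 2 fo: L, 3 plal H, 4 da L, 5 res H, 6 to L, 7 ge: L, 8 gu L, 9 so: L.
Parse left to right (heavy = foot alone; LL = one foot; stranded L unfooted): (ˈnu:g) fo: (ˈplal) da (ˈres) (to.ˈge:) (gu.ˈso:).
Foot heads: 1, 3, 5, 7, 9.
Primary stress on the leftmost head = syllable 1.
Secondary stress on 3, 5, 7, 9: ˈnu:g.fo:.ˌplal.da.ˌres.to.ˌge:.gu.ˌso:.

primary 1, secondary 3, 5, 7, 9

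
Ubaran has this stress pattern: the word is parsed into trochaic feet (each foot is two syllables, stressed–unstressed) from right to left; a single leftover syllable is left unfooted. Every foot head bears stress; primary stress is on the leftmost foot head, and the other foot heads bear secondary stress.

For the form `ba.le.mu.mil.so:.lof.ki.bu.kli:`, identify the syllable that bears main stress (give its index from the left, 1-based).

2

Parse right to left into trochaic (ˈσσ) feet: ba (ˈle.mu) (ˈmil.so:) (ˈlof.ki) (ˈbu.kli:). Syllable 1 is left unfooted.
Foot heads (stressed positions): 2, 4, 6, 8.
End Rule Leftmost: primary stress on the leftmost head = syllable 2.
Primary stress: syllable 2 → ba.ˈle.mu.mil.so:.lof.ki.bu.kli:.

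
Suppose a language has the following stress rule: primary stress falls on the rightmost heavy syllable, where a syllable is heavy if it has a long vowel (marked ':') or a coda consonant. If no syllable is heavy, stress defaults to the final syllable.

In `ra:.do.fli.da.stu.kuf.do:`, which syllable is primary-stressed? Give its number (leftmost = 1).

7

Weights: 1 ra: H, 2 do L, 3 fli L, 4 da L, 5 stu L, 6 kuf H, 7 do: H.
Heavy syllables in the domain: 1, 6, 7. The rightmost is syllable 7 (do:).
Primary stress: syllable 7 → ra:.do.fli.da.stu.kuf.ˈdo:.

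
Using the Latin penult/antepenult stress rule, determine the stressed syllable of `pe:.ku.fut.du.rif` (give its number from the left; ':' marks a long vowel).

3

Classical Latin: stress the penult if heavy (long vowel or closed), else the antepenult.
Weights: 3 fut H, 4 du L, 5 rif H.
The penult (syllable 4, du) is light, so stress falls on the antepenult (syllable 3, fut).
Stress on syllable 3: pe:.ku.ˈfut.du.rif.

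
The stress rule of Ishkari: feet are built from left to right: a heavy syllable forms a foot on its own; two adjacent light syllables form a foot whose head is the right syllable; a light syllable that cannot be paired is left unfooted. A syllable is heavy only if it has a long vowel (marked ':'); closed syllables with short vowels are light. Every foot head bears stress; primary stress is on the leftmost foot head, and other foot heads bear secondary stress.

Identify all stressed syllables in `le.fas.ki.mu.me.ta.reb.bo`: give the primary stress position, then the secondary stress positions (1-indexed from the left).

primary 2, secondary 4, 6, 8

Weights: 1 le L, 2 fas L, 3 ki L, 4 mu L, 5 me L, 6 ta L, 7 reb L, 8 bo L.
Parse left to right (heavy = foot alone; LL = one foot; stranded L unfooted): (le.ˈfas) (ki.ˈmu) (me.ˈta) (reb.ˈbo).
Foot heads: 2, 4, 6, 8.
Primary stress on the leftmost head = syllable 2.
Secondary stress on 4, 6, 8: le.ˈfas.ki.ˌmu.me.ˌta.reb.ˌbo.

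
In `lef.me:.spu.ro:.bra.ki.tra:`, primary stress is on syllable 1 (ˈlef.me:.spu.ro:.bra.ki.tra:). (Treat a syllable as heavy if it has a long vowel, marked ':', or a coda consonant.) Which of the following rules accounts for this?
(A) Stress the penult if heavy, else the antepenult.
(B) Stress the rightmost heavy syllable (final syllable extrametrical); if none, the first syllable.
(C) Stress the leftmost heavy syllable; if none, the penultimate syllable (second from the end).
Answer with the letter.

Rule A → syllable 5 (observed: 1).
Rule B → syllable 4 (observed: 1).
Rule C → syllable 1 ✓.

C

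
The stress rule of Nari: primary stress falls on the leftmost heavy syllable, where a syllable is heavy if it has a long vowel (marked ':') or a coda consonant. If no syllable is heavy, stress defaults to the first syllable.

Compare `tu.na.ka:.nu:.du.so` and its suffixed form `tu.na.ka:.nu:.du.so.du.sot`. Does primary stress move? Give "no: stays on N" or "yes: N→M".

no: stays on 3

Base `tu.na.ka:.nu:.du.so` (6 syllables):
  Weights: 1 tu L, 2 na L, 3 ka: H, 4 nu: H, 5 du L, 6 so L.
  Heavy syllables in the domain: 3, 4. The leftmost is syllable 3 (ka:).
  → primary stress on syllable 3.
Suffixed `tu.na.ka:.nu:.du.so.du.sot` (8 syllables):
  Weights: 1 tu L, 2 na L, 3 ka: H, 4 nu: H, 5 du L, 6 so L, 7 du L, 8 sot H.
  Heavy syllables in the domain: 3, 4, 8. The leftmost is syllable 3 (ka:).
  → primary stress on syllable 3.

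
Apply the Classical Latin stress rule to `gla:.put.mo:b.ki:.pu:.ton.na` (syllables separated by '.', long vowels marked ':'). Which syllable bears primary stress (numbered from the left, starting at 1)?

6

Classical Latin: stress the penult if heavy (long vowel or closed), else the antepenult.
Weights: 5 pu: H, 6 ton H, 7 na L.
The penult (syllable 6, ton) is heavy, so it takes stress.
Stress on syllable 6: gla:.put.mo:b.ki:.pu:.ˈton.na.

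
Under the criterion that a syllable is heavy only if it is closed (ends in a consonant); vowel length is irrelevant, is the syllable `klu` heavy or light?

light

`klu`: short vowel, open (no coda). Open (no coda) → light.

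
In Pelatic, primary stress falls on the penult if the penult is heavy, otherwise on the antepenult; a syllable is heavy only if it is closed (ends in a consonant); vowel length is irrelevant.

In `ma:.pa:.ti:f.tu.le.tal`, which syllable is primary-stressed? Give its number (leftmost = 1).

4

Weights: 4 tu L, 5 le L, 6 tal H.
The penult (syllable 5, le) is light, so stress falls on the antepenult (syllable 4, tu).
Primary stress: syllable 4 → ma:.pa:.ti:f.ˈtu.le.tal.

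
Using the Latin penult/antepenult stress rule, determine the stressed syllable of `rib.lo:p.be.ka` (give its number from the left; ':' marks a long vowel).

2

Classical Latin: stress the penult if heavy (long vowel or closed), else the antepenult.
Weights: 2 lo:p H, 3 be L, 4 ka L.
The penult (syllable 3, be) is light, so stress falls on the antepenult (syllable 2, lo:p).
Stress on syllable 2: rib.ˈlo:p.be.ka.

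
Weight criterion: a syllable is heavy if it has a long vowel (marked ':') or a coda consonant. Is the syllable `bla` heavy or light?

`bla`: short vowel, open (no coda). Short vowel, open → light.

light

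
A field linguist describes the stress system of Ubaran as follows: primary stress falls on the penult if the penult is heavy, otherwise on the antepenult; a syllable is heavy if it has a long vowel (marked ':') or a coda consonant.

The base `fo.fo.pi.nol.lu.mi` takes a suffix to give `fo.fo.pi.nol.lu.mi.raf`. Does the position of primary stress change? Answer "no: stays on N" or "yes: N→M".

yes: 4→5

Base `fo.fo.pi.nol.lu.mi` (6 syllables):
  Weights: 4 nol H, 5 lu L, 6 mi L.
  The penult (syllable 5, lu) is light, so stress falls on the antepenult (syllable 4, nol).
  → primary stress on syllable 4.
Suffixed `fo.fo.pi.nol.lu.mi.raf` (7 syllables):
  Weights: 5 lu L, 6 mi L, 7 raf H.
  The penult (syllable 6, mi) is light, so stress falls on the antepenult (syllable 5, lu).
  → primary stress on syllable 5.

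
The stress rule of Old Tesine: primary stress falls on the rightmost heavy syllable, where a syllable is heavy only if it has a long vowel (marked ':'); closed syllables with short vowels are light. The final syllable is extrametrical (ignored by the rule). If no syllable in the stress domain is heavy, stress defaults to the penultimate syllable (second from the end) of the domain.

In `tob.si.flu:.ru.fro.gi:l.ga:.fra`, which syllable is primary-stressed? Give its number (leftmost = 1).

The final syllable (8, fra) is extrametrical; the stress domain is syllables 1–7.
Weights: 1 tob L, 2 si L, 3 flu: H, 4 ru L, 5 fro L, 6 gi:l H, 7 ga: H.
Heavy syllables in the domain: 3, 6, 7. The rightmost is syllable 7 (ga:).
Primary stress: syllable 7 → tob.si.flu:.ru.fro.gi:l.ˈga:.fra.

7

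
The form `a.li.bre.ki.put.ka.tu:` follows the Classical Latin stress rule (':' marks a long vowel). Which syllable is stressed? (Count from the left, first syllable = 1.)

5

Classical Latin: stress the penult if heavy (long vowel or closed), else the antepenult.
Weights: 5 put H, 6 ka L, 7 tu: H.
The penult (syllable 6, ka) is light, so stress falls on the antepenult (syllable 5, put).
Stress on syllable 5: a.li.bre.ki.ˈput.ka.tu:.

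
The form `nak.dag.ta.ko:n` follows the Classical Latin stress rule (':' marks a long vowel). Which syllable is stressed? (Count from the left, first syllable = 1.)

2

Classical Latin: stress the penult if heavy (long vowel or closed), else the antepenult.
Weights: 2 dag H, 3 ta L, 4 ko:n H.
The penult (syllable 3, ta) is light, so stress falls on the antepenult (syllable 2, dag).
Stress on syllable 2: nak.ˈdag.ta.ko:n.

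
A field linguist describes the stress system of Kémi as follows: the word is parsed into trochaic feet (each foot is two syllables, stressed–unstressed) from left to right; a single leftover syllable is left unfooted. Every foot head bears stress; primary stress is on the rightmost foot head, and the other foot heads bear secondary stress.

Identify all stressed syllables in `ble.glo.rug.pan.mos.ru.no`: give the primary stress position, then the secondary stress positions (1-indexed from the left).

Parse left to right into trochaic (ˈσσ) feet: (ˈble.glo) (ˈrug.pan) (ˈmos.ru) no. Syllable 7 is left unfooted.
Foot heads (stressed positions): 1, 3, 5.
End Rule Rightmost: primary stress on the rightmost head = syllable 5.
Secondary stress on 1, 3: ˌble.glo.ˌrug.pan.ˈmos.ru.no.

primary 5, secondary 1, 3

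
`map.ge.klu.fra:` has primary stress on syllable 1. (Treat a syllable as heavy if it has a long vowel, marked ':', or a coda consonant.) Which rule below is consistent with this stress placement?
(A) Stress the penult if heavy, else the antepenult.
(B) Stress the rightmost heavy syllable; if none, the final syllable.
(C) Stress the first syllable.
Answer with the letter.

C

Rule A → syllable 2 (observed: 1).
Rule B → syllable 4 (observed: 1).
Rule C → syllable 1 ✓.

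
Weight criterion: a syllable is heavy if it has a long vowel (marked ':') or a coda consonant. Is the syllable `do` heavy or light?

light

`do`: short vowel, open (no coda). Short vowel, open → light.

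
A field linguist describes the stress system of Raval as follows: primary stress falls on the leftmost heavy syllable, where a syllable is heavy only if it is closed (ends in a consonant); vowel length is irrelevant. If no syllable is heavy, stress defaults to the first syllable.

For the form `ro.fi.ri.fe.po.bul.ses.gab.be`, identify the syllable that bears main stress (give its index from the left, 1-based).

Weights: 1 ro L, 2 fi L, 3 ri L, 4 fe L, 5 po L, 6 bul H, 7 ses H, 8 gab H, 9 be L.
Heavy syllables in the domain: 6, 7, 8. The leftmost is syllable 6 (bul).
Primary stress: syllable 6 → ro.fi.ri.fe.po.ˈbul.ses.gab.be.

6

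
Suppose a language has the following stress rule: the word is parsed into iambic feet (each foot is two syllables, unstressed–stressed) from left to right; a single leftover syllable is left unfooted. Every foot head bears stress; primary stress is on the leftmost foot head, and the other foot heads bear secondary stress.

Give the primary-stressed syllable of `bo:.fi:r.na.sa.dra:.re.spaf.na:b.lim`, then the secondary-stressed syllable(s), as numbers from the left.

Parse left to right into iambic (σˈσ) feet: (bo:.ˈfi:r) (na.ˈsa) (dra:.ˈre) (spaf.ˈna:b) lim. Syllable 9 is left unfooted.
Foot heads (stressed positions): 2, 4, 6, 8.
End Rule Leftmost: primary stress on the leftmost head = syllable 2.
Secondary stress on 4, 6, 8: bo:.ˈfi:r.na.ˌsa.dra:.ˌre.spaf.ˌna:b.lim.

primary 2, secondary 4, 6, 8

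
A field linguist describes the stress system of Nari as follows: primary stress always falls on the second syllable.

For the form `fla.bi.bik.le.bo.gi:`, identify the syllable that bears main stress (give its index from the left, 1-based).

The word has 6 syllables; the second syllable is syllable 2 (bi).
Primary stress: syllable 2 → fla.ˈbi.bik.le.bo.gi:.

2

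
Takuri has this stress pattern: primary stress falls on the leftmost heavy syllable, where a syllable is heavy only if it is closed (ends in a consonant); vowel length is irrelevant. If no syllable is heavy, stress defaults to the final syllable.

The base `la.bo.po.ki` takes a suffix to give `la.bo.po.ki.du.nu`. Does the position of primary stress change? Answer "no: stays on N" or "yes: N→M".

yes: 4→6

Base `la.bo.po.ki` (4 syllables):
  Weights: 1 la L, 2 bo L, 3 po L, 4 ki L.
  No heavy syllable in the domain; default to the final syllable = syllable 4.
  → primary stress on syllable 4.
Suffixed `la.bo.po.ki.du.nu` (6 syllables):
  Weights: 1 la L, 2 bo L, 3 po L, 4 ki L, 5 du L, 6 nu L.
  No heavy syllable in the domain; default to the final syllable = syllable 6.
  → primary stress on syllable 6.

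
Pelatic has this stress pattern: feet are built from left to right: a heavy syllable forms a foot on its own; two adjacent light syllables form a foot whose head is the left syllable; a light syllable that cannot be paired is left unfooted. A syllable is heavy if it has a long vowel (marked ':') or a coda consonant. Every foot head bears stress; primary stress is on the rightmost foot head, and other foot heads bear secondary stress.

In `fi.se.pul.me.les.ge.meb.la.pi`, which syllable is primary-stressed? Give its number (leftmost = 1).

Weights: 1 fi L, 2 se L, 3 pul H, 4 me L, 5 les H, 6 ge L, 7 meb H, 8 la L, 9 pi L.
Parse left to right (heavy = foot alone; LL = one foot; stranded L unfooted): (ˈfi.se) (ˈpul) me (ˈles) ge (ˈmeb) (ˈla.pi).
Foot heads: 1, 3, 5, 7, 8.
Primary stress on the rightmost head = syllable 8.
Primary stress: syllable 8 → fi.se.pul.me.les.ge.meb.ˈla.pi.

8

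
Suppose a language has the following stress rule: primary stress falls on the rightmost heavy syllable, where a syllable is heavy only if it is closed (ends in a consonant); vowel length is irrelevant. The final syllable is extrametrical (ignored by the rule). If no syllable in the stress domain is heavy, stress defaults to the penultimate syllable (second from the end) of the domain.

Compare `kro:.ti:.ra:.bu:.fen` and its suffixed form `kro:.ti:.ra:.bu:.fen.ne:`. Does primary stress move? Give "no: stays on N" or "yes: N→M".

Base `kro:.ti:.ra:.bu:.fen` (5 syllables):
  The final syllable (5, fen) is extrametrical; the stress domain is syllables 1–4.
  Weights: 1 kro: L, 2 ti: L, 3 ra: L, 4 bu: L.
  No heavy syllable in the domain; default to the penultimate syllable (second from the end) of the domain = syllable 3.
  → primary stress on syllable 3.
Suffixed `kro:.ti:.ra:.bu:.fen.ne:` (6 syllables):
  The final syllable (6, ne:) is extrametrical; the stress domain is syllables 1–5.
  Weights: 1 kro: L, 2 ti: L, 3 ra: L, 4 bu: L, 5 fen H.
  Heavy syllables in the domain: 5. The rightmost is syllable 5 (fen).
  → primary stress on syllable 5.

yes: 3→5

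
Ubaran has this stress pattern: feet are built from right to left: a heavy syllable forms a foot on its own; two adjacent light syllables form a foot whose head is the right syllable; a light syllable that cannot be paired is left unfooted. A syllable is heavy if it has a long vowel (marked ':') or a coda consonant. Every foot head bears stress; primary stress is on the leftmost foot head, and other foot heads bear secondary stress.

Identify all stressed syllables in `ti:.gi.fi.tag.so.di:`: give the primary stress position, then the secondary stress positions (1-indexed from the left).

Weights: 1 ti: H, 2 gi L, 3 fi L, 4 tag H, 5 so L, 6 di: H.
Parse right to left (heavy = foot alone; LL = one foot; stranded L unfooted): (ˈti:) (gi.ˈfi) (ˈtag) so (ˈdi:).
Foot heads: 1, 3, 4, 6.
Primary stress on the leftmost head = syllable 1.
Secondary stress on 3, 4, 6: ˈti:.gi.ˌfi.ˌtag.so.ˌdi:.

primary 1, secondary 3, 4, 6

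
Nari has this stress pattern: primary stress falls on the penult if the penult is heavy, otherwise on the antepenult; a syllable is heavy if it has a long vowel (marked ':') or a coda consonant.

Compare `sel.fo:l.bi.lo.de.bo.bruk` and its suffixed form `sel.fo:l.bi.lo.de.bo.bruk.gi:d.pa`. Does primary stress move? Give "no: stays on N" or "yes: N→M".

Base `sel.fo:l.bi.lo.de.bo.bruk` (7 syllables):
  Weights: 5 de L, 6 bo L, 7 bruk H.
  The penult (syllable 6, bo) is light, so stress falls on the antepenult (syllable 5, de).
  → primary stress on syllable 5.
Suffixed `sel.fo:l.bi.lo.de.bo.bruk.gi:d.pa` (9 syllables):
  Weights: 7 bruk H, 8 gi:d H, 9 pa L.
  The penult (syllable 8, gi:d) is heavy, so it takes stress.
  → primary stress on syllable 8.

yes: 5→8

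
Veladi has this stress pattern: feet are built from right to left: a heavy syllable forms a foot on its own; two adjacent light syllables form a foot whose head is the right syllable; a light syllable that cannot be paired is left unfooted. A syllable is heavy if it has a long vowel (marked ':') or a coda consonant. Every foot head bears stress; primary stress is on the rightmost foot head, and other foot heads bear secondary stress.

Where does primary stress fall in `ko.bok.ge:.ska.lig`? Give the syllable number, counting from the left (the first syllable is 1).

5

Weights: 1 ko L, 2 bok H, 3 ge: H, 4 ska L, 5 lig H.
Parse right to left (heavy = foot alone; LL = one foot; stranded L unfooted): ko (ˈbok) (ˈge:) ska (ˈlig).
Foot heads: 2, 3, 5.
Primary stress on the rightmost head = syllable 5.
Primary stress: syllable 5 → ko.bok.ge:.ska.ˈlig.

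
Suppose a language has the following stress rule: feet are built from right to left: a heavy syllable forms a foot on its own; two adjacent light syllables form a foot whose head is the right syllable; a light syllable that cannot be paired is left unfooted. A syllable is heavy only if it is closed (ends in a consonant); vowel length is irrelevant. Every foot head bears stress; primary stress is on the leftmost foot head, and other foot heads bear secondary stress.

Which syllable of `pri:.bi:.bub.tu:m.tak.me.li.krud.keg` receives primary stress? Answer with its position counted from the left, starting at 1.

2

Weights: 1 pri: L, 2 bi: L, 3 bub H, 4 tu:m H, 5 tak H, 6 me L, 7 li L, 8 krud H, 9 keg H.
Parse right to left (heavy = foot alone; LL = one foot; stranded L unfooted): (pri:.ˈbi:) (ˈbub) (ˈtu:m) (ˈtak) (me.ˈli) (ˈkrud) (ˈkeg).
Foot heads: 2, 3, 4, 5, 7, 8, 9.
Primary stress on the leftmost head = syllable 2.
Primary stress: syllable 2 → pri:.ˈbi:.bub.tu:m.tak.me.li.krud.keg.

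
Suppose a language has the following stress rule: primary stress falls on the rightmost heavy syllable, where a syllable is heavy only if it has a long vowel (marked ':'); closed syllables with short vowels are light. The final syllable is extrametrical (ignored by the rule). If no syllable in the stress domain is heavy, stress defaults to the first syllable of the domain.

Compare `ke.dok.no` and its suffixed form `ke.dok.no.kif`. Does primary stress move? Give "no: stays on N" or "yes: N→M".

no: stays on 1

Base `ke.dok.no` (3 syllables):
  The final syllable (3, no) is extrametrical; the stress domain is syllables 1–2.
  Weights: 1 ke L, 2 dok L.
  No heavy syllable in the domain; default to the first syllable of the domain = syllable 1.
  → primary stress on syllable 1.
Suffixed `ke.dok.no.kif` (4 syllables):
  The final syllable (4, kif) is extrametrical; the stress domain is syllables 1–3.
  Weights: 1 ke L, 2 dok L, 3 no L.
  No heavy syllable in the domain; default to the first syllable of the domain = syllable 1.
  → primary stress on syllable 1.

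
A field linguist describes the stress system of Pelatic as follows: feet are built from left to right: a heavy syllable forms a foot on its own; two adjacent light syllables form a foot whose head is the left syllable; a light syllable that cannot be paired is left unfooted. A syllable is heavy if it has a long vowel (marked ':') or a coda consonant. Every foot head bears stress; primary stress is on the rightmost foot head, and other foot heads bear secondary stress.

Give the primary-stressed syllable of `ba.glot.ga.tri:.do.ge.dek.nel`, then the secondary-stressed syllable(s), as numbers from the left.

Weights: 1 ba L, 2 glot H, 3 ga L, 4 tri: H, 5 do L, 6 ge L, 7 dek H, 8 nel H.
Parse left to right (heavy = foot alone; LL = one foot; stranded L unfooted): ba (ˈglot) ga (ˈtri:) (ˈdo.ge) (ˈdek) (ˈnel).
Foot heads: 2, 4, 5, 7, 8.
Primary stress on the rightmost head = syllable 8.
Secondary stress on 2, 4, 5, 7: ba.ˌglot.ga.ˌtri:.ˌdo.ge.ˌdek.ˈnel.

primary 8, secondary 2, 4, 5, 7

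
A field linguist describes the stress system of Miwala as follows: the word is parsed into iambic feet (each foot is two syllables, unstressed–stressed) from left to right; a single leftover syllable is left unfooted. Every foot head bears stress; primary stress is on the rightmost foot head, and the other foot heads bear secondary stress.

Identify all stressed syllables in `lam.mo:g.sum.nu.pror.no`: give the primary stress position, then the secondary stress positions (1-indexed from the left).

Parse left to right into iambic (σˈσ) feet: (lam.ˈmo:g) (sum.ˈnu) (pror.ˈno).
Foot heads (stressed positions): 2, 4, 6.
End Rule Rightmost: primary stress on the rightmost head = syllable 6.
Secondary stress on 2, 4: lam.ˌmo:g.sum.ˌnu.pror.ˈno.

primary 6, secondary 2, 4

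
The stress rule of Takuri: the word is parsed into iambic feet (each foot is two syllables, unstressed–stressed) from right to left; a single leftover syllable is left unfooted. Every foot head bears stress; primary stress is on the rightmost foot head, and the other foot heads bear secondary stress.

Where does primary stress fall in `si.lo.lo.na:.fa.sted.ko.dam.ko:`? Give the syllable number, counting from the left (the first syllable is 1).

Parse right to left into iambic (σˈσ) feet: si (lo.ˈlo) (na:.ˈfa) (sted.ˈko) (dam.ˈko:). Syllable 1 is left unfooted.
Foot heads (stressed positions): 3, 5, 7, 9.
End Rule Rightmost: primary stress on the rightmost head = syllable 9.
Primary stress: syllable 9 → si.lo.lo.na:.fa.sted.ko.dam.ˈko:.

9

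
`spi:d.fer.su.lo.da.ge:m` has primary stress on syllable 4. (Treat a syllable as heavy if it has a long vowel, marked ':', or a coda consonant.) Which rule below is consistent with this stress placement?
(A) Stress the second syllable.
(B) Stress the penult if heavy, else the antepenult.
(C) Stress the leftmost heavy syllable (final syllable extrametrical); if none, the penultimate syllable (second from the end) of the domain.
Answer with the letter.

Rule A → syllable 2 (observed: 4).
Rule B → syllable 4 ✓.
Rule C → syllable 1 (observed: 4).

B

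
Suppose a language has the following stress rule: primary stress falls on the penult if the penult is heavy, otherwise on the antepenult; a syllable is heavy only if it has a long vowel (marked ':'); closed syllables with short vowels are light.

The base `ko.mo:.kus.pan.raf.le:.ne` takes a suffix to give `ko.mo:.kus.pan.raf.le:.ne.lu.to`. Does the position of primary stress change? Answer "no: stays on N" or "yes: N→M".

Base `ko.mo:.kus.pan.raf.le:.ne` (7 syllables):
  Weights: 5 raf L, 6 le: H, 7 ne L.
  The penult (syllable 6, le:) is heavy, so it takes stress.
  → primary stress on syllable 6.
Suffixed `ko.mo:.kus.pan.raf.le:.ne.lu.to` (9 syllables):
  Weights: 7 ne L, 8 lu L, 9 to L.
  The penult (syllable 8, lu) is light, so stress falls on the antepenult (syllable 7, ne).
  → primary stress on syllable 7.

yes: 6→7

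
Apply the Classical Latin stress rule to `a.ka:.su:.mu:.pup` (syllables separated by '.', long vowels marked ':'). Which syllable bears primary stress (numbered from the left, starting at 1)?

4

Classical Latin: stress the penult if heavy (long vowel or closed), else the antepenult.
Weights: 3 su: H, 4 mu: H, 5 pup H.
The penult (syllable 4, mu:) is heavy, so it takes stress.
Stress on syllable 4: a.ka:.su:.ˈmu:.pup.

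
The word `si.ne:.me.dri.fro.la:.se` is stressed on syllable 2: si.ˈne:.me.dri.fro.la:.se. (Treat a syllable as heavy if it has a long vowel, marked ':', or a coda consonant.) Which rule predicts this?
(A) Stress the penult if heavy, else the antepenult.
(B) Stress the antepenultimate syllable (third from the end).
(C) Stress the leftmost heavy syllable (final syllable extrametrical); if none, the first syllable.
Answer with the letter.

C

Rule A → syllable 6 (observed: 2).
Rule B → syllable 5 (observed: 2).
Rule C → syllable 2 ✓.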